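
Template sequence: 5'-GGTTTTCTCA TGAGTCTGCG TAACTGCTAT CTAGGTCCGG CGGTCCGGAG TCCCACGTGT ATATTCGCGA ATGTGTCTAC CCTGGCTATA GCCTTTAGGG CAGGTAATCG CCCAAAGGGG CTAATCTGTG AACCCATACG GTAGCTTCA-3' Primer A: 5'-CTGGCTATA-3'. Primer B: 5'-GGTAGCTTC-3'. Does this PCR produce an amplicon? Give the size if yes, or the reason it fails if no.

Primer A (CTGGCTATA) matches the top strand at positions 82–90 (3' end points downstream).
Primer B (GGTAGCTTC) also matches the top strand directly, at positions 140–148 — its reverse complement GAAGCTACC is not present.
Both primers anneal to the bottom strand with 3' ends pointing the same way, so neither can prime synthesis back toward the other.

No product — both primers anneal to the same strand and extend in the same direction.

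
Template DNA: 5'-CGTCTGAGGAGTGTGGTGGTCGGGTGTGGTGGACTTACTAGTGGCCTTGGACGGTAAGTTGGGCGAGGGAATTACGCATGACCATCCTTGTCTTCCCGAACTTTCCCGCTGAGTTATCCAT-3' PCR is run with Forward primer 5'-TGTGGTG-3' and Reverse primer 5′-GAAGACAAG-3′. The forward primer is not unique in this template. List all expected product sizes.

84 bp, 71 bp

The forward primer TGTGGTG matches the top strand at positions 12–18, 25–31.
The reverse primer's reverse complement is CTTGTCTTC, matching at positions 87–95.
Each forward site pairs with the reverse site to give a product ending at position 95: sizes 84, 71 bp.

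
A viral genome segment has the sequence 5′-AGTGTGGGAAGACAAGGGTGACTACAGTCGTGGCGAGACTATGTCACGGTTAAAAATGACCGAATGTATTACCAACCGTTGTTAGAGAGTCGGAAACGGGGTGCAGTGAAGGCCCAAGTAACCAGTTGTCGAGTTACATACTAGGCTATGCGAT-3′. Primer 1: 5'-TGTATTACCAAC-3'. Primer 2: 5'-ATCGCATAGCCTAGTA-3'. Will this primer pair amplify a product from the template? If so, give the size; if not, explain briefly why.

Yes — a 90 bp product.

Primer 1 (TGTATTACCAAC) matches the top strand at positions 65–76; it acts as a forward primer.
Primer 2's reverse complement is TACTAGGCTATGCGAT, matching the top strand at positions 139–154; it acts as a reverse primer.
The 3' ends face each other across positions 65–154, giving a 90 bp product.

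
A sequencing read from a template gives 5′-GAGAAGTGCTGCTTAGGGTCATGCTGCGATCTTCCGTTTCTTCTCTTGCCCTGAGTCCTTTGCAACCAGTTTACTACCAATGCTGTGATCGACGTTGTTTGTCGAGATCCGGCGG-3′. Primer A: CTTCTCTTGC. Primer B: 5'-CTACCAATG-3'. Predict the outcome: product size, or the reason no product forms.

No product — both primers anneal to the same strand and extend in the same direction.

Primer A (CTTCTCTTGC) matches the top strand at positions 40–49 (3' end points downstream).
Primer B (CTACCAATG) also matches the top strand directly, at positions 74–82 — its reverse complement CATTGGTAG is not present.
Both primers anneal to the bottom strand with 3' ends pointing the same way, so neither can prime synthesis back toward the other.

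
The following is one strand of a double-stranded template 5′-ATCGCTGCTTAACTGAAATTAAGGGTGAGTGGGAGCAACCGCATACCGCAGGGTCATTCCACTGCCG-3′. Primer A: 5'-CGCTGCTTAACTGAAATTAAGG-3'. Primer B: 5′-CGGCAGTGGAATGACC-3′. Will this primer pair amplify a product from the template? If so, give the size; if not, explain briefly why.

Primer A (CGCTGCTTAACTGAAATTAAGG) matches the top strand at positions 3–24; it acts as a forward primer.
Primer B's reverse complement is GGTCATTCCACTGCCG, matching the top strand at positions 52–67; it acts as a reverse primer.
The 3' ends face each other across positions 3–67, giving a 65 bp product.

Yes — a 65 bp product.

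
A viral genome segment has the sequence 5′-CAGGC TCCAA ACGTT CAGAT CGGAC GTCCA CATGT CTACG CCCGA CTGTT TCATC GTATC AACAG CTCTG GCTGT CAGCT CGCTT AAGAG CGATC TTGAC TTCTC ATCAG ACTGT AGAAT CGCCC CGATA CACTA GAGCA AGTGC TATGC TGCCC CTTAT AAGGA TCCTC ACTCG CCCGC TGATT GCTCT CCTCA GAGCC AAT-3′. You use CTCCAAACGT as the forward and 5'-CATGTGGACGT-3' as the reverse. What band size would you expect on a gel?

Scanning the template, CTCCAAACGT occurs at positions 5–14; this primer anneals to the bottom strand there with its 3' end pointing downstream.
Taking the reverse complement of CATGTGGACGT gives ACGTCCACATG, found at positions 24–34 on the template; the primer anneals here to the top strand with its 3' end pointing upstream.
The product runs from position 5 to position 34, so its length is 34 − 5 + 1 = 30 bp.

30 bp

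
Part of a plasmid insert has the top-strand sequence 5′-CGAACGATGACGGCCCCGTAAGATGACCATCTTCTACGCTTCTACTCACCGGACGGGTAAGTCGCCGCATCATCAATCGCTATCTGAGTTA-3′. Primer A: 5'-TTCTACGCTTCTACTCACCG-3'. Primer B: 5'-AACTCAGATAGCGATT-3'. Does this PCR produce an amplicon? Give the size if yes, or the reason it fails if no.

Yes — a 59 bp product.

Primer A (TTCTACGCTTCTACTCACCG) matches the top strand at positions 32–51; it acts as a forward primer.
Primer B's reverse complement is AATCGCTATCTGAGTT, matching the top strand at positions 75–90; it acts as a reverse primer.
The 3' ends face each other across positions 32–90, giving a 59 bp product.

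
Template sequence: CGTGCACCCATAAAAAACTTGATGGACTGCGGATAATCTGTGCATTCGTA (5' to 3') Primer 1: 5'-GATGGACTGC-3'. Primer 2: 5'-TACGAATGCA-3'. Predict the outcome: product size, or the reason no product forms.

Yes — a 30 bp product.

Primer 1 (GATGGACTGC) matches the top strand at positions 21–30; it acts as a forward primer.
Primer 2's reverse complement is TGCATTCGTA, matching the top strand at positions 41–50; it acts as a reverse primer.
The 3' ends face each other across positions 21–50, giving a 30 bp product.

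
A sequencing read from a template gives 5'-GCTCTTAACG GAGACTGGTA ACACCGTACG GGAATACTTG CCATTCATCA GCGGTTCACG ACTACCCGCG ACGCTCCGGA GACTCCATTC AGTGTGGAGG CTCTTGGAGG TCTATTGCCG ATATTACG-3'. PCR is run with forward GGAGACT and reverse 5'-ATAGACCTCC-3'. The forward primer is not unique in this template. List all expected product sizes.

106 bp, 38 bp

The forward primer GGAGACT matches the top strand at positions 10–16, 78–84.
The reverse primer's reverse complement is GGAGGTCTAT, matching at positions 106–115.
Each forward site pairs with the reverse site to give a product ending at position 115: sizes 106, 38 bp.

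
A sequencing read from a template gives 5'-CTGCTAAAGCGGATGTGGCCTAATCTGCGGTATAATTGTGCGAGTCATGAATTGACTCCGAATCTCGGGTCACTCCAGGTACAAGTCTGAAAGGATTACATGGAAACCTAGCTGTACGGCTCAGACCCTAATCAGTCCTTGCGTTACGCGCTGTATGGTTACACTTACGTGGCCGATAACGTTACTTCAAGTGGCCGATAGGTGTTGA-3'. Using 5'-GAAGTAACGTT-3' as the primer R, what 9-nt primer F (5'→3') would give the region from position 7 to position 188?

The reverse primer's reverse complement AACGTTACTTC matches the template at positions 178–188; the product starts at position 7.
The forward primer is identical to the top strand over positions 7–15: AAGCGGATG.

5'-AAGCGGATG-3'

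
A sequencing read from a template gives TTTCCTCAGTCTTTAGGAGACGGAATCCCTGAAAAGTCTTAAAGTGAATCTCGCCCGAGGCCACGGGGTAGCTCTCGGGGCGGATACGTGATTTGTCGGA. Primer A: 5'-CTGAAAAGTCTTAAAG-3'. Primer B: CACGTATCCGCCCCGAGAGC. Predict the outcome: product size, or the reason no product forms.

Primer A (CTGAAAAGTCTTAAAG) matches the top strand at positions 29–44; it acts as a forward primer.
Primer B's reverse complement is GCTCTCGGGGCGGATACGTG, matching the top strand at positions 71–90; it acts as a reverse primer.
The 3' ends face each other across positions 29–90, giving a 62 bp product.

Yes — a 62 bp product.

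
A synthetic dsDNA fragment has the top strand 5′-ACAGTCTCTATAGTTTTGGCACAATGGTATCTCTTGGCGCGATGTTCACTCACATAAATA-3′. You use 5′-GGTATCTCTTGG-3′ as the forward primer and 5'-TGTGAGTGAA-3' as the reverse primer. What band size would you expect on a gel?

29 bp

The forward primer matches the template at positions 26–37.
Taking the reverse complement of TGTGAGTGAA gives TTCACTCACA, found at positions 45–54 on the template; the primer anneals here to the top strand with its 3' end pointing upstream.
The product runs from position 26 to position 54, so its length is 54 − 26 + 1 = 29 bp.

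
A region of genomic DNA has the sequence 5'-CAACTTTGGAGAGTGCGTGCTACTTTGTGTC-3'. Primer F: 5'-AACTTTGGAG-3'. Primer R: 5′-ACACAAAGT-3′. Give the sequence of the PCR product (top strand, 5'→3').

5'-AACTTTGGAGAGTGCGTGCTACTTTGTGT-3'

Forward primer AACTTTGGAG is found on the top strand at positions 2–11.
Reverse complement of the reverse primer: ACTTTGTGT. This occurs on the top strand at positions 22–30.
The product is the template from position 2 through 30 (29 bp).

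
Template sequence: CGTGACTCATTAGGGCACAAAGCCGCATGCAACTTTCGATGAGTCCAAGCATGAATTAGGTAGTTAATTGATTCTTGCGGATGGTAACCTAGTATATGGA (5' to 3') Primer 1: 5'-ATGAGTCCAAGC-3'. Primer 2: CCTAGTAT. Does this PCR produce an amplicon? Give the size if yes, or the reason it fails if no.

Primer 1 (ATGAGTCCAAGC) matches the top strand at positions 39–50 (3' end points downstream).
Primer 2 (CCTAGTAT) also matches the top strand directly, at positions 88–95 — its reverse complement ATACTAGG is not present.
Both primers anneal to the bottom strand with 3' ends pointing the same way, so neither can prime synthesis back toward the other.

No product — both primers anneal to the same strand and extend in the same direction.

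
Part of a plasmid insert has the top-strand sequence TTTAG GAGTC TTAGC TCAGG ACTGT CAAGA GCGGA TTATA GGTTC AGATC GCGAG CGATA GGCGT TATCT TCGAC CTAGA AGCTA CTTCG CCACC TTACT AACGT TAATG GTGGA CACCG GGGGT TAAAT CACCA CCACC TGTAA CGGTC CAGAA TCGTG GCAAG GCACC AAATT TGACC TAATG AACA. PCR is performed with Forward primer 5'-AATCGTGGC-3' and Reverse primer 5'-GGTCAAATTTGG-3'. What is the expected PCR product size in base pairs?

The forward primer matches the template at positions 154–162.
Reverse complement of the reverse primer: CCAAATTTGACC. This occurs on the top strand at positions 169–180.
Product length = (reverse-primer end) − (forward-primer start) + 1 = 180 − 154 + 1 = 27 bp.

27 bp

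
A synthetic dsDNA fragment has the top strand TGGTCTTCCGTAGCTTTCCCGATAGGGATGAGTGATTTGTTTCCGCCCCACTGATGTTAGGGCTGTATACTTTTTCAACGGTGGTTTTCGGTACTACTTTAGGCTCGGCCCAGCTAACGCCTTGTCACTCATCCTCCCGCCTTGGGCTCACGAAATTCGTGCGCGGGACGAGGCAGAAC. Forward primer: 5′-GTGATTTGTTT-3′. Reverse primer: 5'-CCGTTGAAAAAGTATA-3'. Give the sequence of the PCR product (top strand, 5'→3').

5'-GTGATTTGTTTCCGCCCCACTGATGTTAGGGCTGTATACTTTTTCAACGG-3'

Forward primer GTGATTTGTTT is found on the top strand at positions 32–42.
Reverse complement of the reverse primer: TATACTTTTTCAACGG. This occurs on the top strand at positions 66–81.
The product is the template from position 32 through 81 (50 bp).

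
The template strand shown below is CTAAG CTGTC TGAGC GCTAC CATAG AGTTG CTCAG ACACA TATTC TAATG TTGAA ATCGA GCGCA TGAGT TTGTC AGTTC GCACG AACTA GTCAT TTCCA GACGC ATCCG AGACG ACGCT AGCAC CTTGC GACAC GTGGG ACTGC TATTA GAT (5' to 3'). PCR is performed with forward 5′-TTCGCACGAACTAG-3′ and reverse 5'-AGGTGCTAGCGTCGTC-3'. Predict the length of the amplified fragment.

Scanning the template, TTCGCACGAACTAG occurs at positions 78–91; this primer anneals to the bottom strand there with its 3' end pointing downstream.
The reverse primer's reverse complement is GACGACGCTAGCACCT, which matches the template at positions 112–127.
Product length = (reverse-primer end) − (forward-primer start) + 1 = 127 − 78 + 1 = 50 bp.

50 bp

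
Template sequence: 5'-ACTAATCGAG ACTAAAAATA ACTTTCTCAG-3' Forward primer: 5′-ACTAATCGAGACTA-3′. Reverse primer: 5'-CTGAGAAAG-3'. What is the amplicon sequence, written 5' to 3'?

5'-ACTAATCGAGACTAAAAATAACTTTCTCAG-3'

Scanning the template, ACTAATCGAGACTA occurs at positions 1–14; this primer anneals to the bottom strand there with its 3' end pointing downstream.
Reverse complement of the reverse primer: CTTTCTCAG. This occurs on the top strand at positions 22–30.
The product is the template from position 1 through 30 (30 bp).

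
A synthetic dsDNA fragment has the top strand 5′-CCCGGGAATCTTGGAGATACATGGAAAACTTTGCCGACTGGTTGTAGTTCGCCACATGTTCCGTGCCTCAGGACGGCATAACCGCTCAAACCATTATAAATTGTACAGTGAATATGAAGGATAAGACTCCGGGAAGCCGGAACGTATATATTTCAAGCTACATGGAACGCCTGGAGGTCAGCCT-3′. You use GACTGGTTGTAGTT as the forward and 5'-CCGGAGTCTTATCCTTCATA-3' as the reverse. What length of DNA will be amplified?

97 bp

Scanning the template, GACTGGTTGTAGTT occurs at positions 36–49; this primer anneals to the bottom strand there with its 3' end pointing downstream.
Reverse complement of the reverse primer: TATGAAGGATAAGACTCCGG. This occurs on the top strand at positions 113–132.
The product runs from position 36 to position 132, so its length is 132 − 36 + 1 = 97 bp.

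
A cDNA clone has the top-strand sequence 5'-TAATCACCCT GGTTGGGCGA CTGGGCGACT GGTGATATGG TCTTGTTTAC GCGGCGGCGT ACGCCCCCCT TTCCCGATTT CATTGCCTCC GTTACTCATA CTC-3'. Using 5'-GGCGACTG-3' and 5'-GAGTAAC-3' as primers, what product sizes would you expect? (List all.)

The forward primer GGCGACTG matches the top strand at positions 16–23, 24–31.
The reverse primer's reverse complement is GTTACTC, matching at positions 91–97.
Each forward site pairs with the reverse site to give a product ending at position 97: sizes 82, 74 bp.

82 bp, 74 bp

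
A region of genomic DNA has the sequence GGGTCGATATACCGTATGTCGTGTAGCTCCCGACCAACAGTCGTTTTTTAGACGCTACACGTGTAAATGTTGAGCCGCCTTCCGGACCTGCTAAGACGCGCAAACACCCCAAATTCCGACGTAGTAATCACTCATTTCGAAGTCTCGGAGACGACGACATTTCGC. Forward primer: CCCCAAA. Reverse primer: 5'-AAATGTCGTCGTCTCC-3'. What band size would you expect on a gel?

56 bp

Forward primer CCCCAAA is found on the top strand at positions 107–113.
The reverse primer's reverse complement is GGAGACGACGACATTT, which matches the template at positions 147–162.
The product runs from position 107 to position 162, so its length is 162 − 107 + 1 = 56 bp.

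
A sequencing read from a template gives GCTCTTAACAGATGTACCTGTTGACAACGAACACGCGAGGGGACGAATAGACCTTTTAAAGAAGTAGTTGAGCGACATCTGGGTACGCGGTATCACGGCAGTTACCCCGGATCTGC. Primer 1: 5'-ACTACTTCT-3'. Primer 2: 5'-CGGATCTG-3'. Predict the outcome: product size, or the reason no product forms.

No product — the primers' 3' ends point away from each other.

Primer 1 (ACTACTTCT) has reverse complement AGAAGTAGT, which matches the top strand at positions 60–68; primer 1 anneals to the top strand there with its 3' end pointing upstream toward position 60.
Primer 2 (CGGATCTG) matches the top strand directly at positions 108–115; it anneals to the bottom strand with its 3' end pointing downstream toward position 115.
The 3' ends diverge (primer 1 extends toward position 1, primer 2 toward position 116), so the primers never converge on a shared product.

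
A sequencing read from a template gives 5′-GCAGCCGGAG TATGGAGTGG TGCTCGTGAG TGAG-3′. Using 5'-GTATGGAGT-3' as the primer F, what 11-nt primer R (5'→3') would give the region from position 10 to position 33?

The product's 3' end on the top strand is position 33.
The reverse primer anneals to the top strand over positions 23–33, i.e. to CTCGTGAGTGA.
Its sequence written 5'→3' is the reverse complement: TCACTCACGAG.

5'-TCACTCACGAG-3'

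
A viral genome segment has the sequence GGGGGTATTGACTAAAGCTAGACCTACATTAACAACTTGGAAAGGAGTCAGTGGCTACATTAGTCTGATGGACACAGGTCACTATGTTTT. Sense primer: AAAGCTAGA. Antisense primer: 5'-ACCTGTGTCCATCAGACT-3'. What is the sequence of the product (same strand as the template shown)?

Scanning the template, AAAGCTAGA occurs at positions 14–22; this primer anneals to the bottom strand there with its 3' end pointing downstream.
The reverse primer's reverse complement is AGTCTGATGGACACAGGT, which matches the template at positions 62–79.
The product is the template from position 14 through 79 (66 bp).

5'-AAAGCTAGACCTACATTAACAACTTGGAAAGGAGTCAGTGGCTACATTAGTCTGATGGACACAGGT-3'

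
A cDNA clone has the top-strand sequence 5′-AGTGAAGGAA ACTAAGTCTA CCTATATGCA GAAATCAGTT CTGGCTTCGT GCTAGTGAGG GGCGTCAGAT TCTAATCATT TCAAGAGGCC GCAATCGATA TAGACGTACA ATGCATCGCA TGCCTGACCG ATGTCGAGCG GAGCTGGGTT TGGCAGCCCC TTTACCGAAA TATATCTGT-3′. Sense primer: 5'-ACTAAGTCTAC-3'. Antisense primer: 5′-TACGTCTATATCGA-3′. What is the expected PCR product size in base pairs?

98 bp

Forward primer ACTAAGTCTAC is found on the top strand at positions 11–21.
The reverse primer's reverse complement is TCGATATAGACGTA, which matches the template at positions 95–108.
Product length = (reverse-primer end) − (forward-primer start) + 1 = 108 − 11 + 1 = 98 bp.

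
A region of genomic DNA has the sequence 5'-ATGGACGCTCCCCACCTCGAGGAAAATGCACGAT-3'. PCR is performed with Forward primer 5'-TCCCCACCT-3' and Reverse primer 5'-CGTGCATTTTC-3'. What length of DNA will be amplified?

Forward primer TCCCCACCT is found on the top strand at positions 9–17.
The reverse primer's reverse complement is GAAAATGCACG, which matches the template at positions 22–32.
The product runs from position 9 to position 32, so its length is 32 − 9 + 1 = 24 bp.

24 bp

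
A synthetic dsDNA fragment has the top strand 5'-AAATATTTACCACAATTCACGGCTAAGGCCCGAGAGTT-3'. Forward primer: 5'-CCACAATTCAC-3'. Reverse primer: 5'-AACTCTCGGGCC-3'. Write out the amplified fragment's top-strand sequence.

5'-CCACAATTCACGGCTAAGGCCCGAGAGTT-3'

The forward primer matches the template at positions 10–20.
Reverse complement of the reverse primer: GGCCCGAGAGTT. This occurs on the top strand at positions 27–38.
The product is the template from position 10 through 38 (29 bp).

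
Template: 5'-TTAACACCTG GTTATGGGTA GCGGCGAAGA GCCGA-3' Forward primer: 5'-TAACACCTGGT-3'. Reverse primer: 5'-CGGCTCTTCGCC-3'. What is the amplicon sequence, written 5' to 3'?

5'-TAACACCTGGTTATGGGTAGCGGCGAAGAGCCG-3'

The forward primer matches the template at positions 2–12.
The reverse primer's reverse complement is GGCGAAGAGCCG, which matches the template at positions 23–34.
The product is the template from position 2 through 34 (33 bp).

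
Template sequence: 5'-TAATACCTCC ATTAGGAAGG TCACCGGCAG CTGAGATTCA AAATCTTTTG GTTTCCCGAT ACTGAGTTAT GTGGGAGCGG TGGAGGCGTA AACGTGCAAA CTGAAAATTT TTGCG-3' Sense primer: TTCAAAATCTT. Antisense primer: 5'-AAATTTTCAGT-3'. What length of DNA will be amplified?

Scanning the template, TTCAAAATCTT occurs at positions 37–47; this primer anneals to the bottom strand there with its 3' end pointing downstream.
Reverse complement of the reverse primer: ACTGAAAATTT. This occurs on the top strand at positions 100–110.
Amplicon spans positions 37–110: 74 bp.

74 bp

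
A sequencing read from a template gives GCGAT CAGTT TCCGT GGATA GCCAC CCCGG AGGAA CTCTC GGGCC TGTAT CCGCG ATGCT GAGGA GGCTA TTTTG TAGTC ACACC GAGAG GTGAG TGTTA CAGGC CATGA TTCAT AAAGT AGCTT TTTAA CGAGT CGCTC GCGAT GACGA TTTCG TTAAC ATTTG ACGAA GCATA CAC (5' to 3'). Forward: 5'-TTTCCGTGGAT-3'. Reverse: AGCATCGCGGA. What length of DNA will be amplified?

Scanning the template, TTTCCGTGGAT occurs at positions 9–19; this primer anneals to the bottom strand there with its 3' end pointing downstream.
The reverse primer's reverse complement is TCCGCGATGCT, which matches the template at positions 50–60.
Amplicon spans positions 9–60: 52 bp.

52 bp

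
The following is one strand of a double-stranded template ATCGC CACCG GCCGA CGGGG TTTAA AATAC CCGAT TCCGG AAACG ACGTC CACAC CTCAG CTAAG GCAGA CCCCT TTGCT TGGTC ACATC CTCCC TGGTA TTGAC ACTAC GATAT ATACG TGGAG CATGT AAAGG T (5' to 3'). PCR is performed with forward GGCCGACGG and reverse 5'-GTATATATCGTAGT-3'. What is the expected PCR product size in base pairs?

Scanning the template, GGCCGACGG occurs at positions 10–18; this primer anneals to the bottom strand there with its 3' end pointing downstream.
Reverse complement of the reverse primer: ACTACGATATATAC. This occurs on the top strand at positions 106–119.
Product length = (reverse-primer end) − (forward-primer start) + 1 = 119 − 10 + 1 = 110 bp.

110 bp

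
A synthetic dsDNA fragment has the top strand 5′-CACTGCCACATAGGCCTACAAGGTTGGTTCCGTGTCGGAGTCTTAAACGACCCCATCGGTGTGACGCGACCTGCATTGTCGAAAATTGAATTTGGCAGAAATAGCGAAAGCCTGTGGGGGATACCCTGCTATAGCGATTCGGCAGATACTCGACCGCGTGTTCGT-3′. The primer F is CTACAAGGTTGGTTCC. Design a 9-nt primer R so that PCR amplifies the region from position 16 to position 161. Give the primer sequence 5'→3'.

5'-ACACGCGGT-3'

The product's 3' end on the top strand is position 161.
The reverse primer anneals to the top strand over positions 153–161, i.e. to ACCGCGTGT.
Its sequence written 5'→3' is the reverse complement: ACACGCGGT.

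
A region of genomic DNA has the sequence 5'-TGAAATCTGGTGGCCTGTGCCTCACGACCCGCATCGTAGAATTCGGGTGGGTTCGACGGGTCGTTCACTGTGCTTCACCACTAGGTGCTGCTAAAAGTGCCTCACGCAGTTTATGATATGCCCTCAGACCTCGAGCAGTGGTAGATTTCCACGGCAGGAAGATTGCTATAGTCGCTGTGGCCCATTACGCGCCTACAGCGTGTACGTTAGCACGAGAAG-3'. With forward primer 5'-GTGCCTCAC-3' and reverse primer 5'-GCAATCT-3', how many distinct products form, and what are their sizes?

Two products: 150 bp, 70 bp

The forward primer GTGCCTCAC matches the top strand at positions 17–25, 97–105.
The reverse primer's reverse complement is AGATTGC, matching at positions 160–166.
Each forward site pairs with the reverse site to give a product ending at position 166: sizes 150, 70 bp.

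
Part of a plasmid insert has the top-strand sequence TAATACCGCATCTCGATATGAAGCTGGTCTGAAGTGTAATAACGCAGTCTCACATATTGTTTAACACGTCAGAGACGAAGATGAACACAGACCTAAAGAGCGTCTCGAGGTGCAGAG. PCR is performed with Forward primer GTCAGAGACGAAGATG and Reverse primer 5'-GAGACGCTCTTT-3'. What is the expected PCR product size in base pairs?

39 bp

Scanning the template, GTCAGAGACGAAGATG occurs at positions 68–83; this primer anneals to the bottom strand there with its 3' end pointing downstream.
The reverse primer's reverse complement is AAAGAGCGTCTC, which matches the template at positions 95–106.
Product length = (reverse-primer end) − (forward-primer start) + 1 = 106 − 68 + 1 = 39 bp.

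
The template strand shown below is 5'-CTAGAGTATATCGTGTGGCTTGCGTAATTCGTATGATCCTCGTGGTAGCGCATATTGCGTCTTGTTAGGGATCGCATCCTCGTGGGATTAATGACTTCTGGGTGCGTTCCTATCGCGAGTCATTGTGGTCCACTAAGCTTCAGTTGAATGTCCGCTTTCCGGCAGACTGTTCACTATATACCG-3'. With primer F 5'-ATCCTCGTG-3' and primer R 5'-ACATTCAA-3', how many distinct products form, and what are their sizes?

The forward primer ATCCTCGTG matches the top strand at positions 36–44, 76–84.
The reverse primer's reverse complement is TTGAATGT, matching at positions 144–151.
Each forward site pairs with the reverse site to give a product ending at position 151: sizes 116, 76 bp.

Two products: 116 bp, 76 bp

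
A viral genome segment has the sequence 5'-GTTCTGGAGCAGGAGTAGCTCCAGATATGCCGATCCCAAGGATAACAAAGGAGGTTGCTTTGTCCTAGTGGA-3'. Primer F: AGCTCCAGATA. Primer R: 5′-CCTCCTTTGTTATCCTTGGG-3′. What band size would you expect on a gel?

38 bp

Forward primer AGCTCCAGATA is found on the top strand at positions 17–27.
Reverse complement of the reverse primer: CCCAAGGATAACAAAGGAGG. This occurs on the top strand at positions 35–54.
The product runs from position 17 to position 54, so its length is 54 − 17 + 1 = 38 bp.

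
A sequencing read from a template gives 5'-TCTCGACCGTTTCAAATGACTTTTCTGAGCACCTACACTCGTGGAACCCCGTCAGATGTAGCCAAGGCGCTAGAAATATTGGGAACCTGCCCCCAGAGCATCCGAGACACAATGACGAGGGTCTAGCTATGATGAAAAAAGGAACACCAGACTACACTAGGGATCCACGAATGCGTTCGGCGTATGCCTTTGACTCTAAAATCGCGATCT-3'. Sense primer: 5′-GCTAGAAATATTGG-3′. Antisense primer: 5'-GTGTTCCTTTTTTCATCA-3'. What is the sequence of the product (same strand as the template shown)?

Scanning the template, GCTAGAAATATTGG occurs at positions 69–82; this primer anneals to the bottom strand there with its 3' end pointing downstream.
The reverse primer's reverse complement is TGATGAAAAAAGGAACAC, which matches the template at positions 130–147.
The product is the template from position 69 through 147 (79 bp).

5'-GCTAGAAATATTGGGAACCTGCCCCCAGAGCATCCGAGACACAATGACGAGGGTCTAGCTATGATGAAAAAAGGAACAC-3'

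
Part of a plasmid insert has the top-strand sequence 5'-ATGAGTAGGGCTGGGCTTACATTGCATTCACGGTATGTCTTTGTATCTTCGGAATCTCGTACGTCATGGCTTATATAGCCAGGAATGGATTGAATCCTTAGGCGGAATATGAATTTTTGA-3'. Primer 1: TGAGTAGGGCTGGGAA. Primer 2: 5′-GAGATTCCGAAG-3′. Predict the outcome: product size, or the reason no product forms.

Primer 1 (TGAGTAGGGCTGGGAA) does not match the top strand, and its reverse complement TTCCCAGCCCTACTCA does not match either.
With no annealing site for primer 1, no amplification occurs.

No product — primer 1 has no binding site in the template.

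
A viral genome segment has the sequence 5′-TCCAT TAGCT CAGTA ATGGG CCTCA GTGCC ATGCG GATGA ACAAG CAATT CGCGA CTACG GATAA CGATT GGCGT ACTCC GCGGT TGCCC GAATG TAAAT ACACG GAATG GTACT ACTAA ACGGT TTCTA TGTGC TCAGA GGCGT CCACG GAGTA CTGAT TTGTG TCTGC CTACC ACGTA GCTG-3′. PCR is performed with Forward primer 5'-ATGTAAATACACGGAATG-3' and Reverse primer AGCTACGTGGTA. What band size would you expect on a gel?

Scanning the template, ATGTAAATACACGGAATG occurs at positions 93–110; this primer anneals to the bottom strand there with its 3' end pointing downstream.
The reverse primer's reverse complement is TACCACGTAGCT, which matches the template at positions 172–183.
The product runs from position 93 to position 183, so its length is 183 − 93 + 1 = 91 bp.

91 bp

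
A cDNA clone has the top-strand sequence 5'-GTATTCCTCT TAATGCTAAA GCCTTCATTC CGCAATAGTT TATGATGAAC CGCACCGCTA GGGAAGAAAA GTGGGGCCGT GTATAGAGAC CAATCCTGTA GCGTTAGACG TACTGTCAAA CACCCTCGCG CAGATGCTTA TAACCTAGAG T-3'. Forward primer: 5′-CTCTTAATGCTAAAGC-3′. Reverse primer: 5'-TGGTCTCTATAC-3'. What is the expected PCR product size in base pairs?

Forward primer CTCTTAATGCTAAAGC is found on the top strand at positions 7–22.
Taking the reverse complement of TGGTCTCTATAC gives GTATAGAGACCA, found at positions 81–92 on the template; the primer anneals here to the top strand with its 3' end pointing upstream.
Amplicon spans positions 7–92: 86 bp.

86 bp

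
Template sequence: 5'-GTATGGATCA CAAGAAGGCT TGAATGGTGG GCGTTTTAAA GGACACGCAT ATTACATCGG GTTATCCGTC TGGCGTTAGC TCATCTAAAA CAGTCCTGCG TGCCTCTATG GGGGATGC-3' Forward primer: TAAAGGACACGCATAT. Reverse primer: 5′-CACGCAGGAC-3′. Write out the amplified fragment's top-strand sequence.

Forward primer TAAAGGACACGCATAT is found on the top strand at positions 37–52.
Reverse complement of the reverse primer: GTCCTGCGTG. This occurs on the top strand at positions 93–102.
The product is the template from position 37 through 102 (66 bp).

5'-TAAAGGACACGCATATTACATCGGGTTATCCGTCTGGCGTTAGCTCATCTAAAACAGTCCTGCGTG-3'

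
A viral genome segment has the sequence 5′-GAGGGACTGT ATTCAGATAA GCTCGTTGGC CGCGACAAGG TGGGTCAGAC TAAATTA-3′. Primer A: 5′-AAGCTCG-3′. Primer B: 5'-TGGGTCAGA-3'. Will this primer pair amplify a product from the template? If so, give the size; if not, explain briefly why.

Primer A (AAGCTCG) matches the top strand at positions 19–25 (3' end points downstream).
Primer B (TGGGTCAGA) also matches the top strand directly, at positions 41–49 — its reverse complement TCTGACCCA is not present.
Both primers anneal to the bottom strand with 3' ends pointing the same way, so neither can prime synthesis back toward the other.

No product — both primers anneal to the same strand and extend in the same direction.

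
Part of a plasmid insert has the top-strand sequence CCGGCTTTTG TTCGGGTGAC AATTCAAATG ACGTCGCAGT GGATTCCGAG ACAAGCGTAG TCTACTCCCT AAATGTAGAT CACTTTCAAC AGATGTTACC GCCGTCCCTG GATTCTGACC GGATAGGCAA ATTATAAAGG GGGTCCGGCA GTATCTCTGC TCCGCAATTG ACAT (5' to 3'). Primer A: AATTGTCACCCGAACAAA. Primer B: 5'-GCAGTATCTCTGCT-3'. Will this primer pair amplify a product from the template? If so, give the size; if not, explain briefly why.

No product — the primers' 3' ends point away from each other.

Primer A (AATTGTCACCCGAACAAA) has reverse complement TTTGTTCGGGTGACAATT, which matches the top strand at positions 7–24; primer A anneals to the top strand there with its 3' end pointing upstream toward position 7.
Primer B (GCAGTATCTCTGCT) matches the top strand directly at positions 148–161; it anneals to the bottom strand with its 3' end pointing downstream toward position 161.
The 3' ends diverge (primer A extends toward position 1, primer B toward position 174), so the primers never converge on a shared product.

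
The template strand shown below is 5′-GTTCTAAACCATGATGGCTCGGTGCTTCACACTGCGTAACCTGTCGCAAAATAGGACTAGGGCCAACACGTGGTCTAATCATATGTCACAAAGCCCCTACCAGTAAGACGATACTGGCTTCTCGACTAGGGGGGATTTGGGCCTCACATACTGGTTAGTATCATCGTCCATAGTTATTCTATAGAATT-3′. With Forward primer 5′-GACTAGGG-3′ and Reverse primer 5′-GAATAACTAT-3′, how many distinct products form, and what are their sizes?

Two products: 125 bp, 56 bp

The forward primer GACTAGGG matches the top strand at positions 55–62, 124–131.
The reverse primer's reverse complement is ATAGTTATTC, matching at positions 170–179.
Each forward site pairs with the reverse site to give a product ending at position 179: sizes 125, 56 bp.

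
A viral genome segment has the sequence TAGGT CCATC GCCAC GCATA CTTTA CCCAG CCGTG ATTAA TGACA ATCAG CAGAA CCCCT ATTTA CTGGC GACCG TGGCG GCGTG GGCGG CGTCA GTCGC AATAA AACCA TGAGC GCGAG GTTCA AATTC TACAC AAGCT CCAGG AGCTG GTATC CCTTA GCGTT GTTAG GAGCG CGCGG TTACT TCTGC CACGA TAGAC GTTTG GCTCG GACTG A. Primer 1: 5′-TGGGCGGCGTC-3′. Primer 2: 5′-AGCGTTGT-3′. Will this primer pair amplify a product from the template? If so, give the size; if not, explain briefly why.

Primer 1 (TGGGCGGCGTC) matches the top strand at positions 84–94 (3' end points downstream).
Primer 2 (AGCGTTGT) also matches the top strand directly, at positions 160–167 — its reverse complement ACAACGCT is not present.
Both primers anneal to the bottom strand with 3' ends pointing the same way, so neither can prime synthesis back toward the other.

No product — both primers anneal to the same strand and extend in the same direction.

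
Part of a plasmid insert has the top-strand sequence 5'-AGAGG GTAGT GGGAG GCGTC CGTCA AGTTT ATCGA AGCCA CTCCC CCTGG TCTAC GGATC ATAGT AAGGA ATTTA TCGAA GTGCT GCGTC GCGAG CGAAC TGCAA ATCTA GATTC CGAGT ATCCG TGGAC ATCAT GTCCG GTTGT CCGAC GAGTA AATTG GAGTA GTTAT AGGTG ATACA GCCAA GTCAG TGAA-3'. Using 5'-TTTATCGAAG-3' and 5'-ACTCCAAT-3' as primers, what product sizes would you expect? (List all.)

The forward primer TTTATCGAAG matches the top strand at positions 28–37, 72–81.
The reverse primer's reverse complement is ATTGGAGT, matching at positions 157–164.
Each forward site pairs with the reverse site to give a product ending at position 164: sizes 137, 93 bp.

137 bp, 93 bp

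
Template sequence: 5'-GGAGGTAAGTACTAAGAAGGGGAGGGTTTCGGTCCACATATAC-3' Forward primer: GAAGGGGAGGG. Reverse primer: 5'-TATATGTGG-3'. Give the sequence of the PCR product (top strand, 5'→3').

Forward primer GAAGGGGAGGG is found on the top strand at positions 16–26.
The reverse primer's reverse complement is CCACATATA, which matches the template at positions 34–42.
The product is the template from position 16 through 42 (27 bp).

5'-GAAGGGGAGGGTTTCGGTCCACATATA-3'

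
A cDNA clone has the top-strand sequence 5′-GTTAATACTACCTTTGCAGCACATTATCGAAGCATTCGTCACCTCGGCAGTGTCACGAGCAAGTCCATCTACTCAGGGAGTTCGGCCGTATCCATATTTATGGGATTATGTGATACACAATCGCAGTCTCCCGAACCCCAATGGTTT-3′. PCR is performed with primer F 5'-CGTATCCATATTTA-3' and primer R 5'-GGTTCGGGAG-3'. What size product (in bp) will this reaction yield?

51 bp

The forward primer matches the template at positions 87–100.
Taking the reverse complement of GGTTCGGGAG gives CTCCCGAACC, found at positions 128–137 on the template; the primer anneals here to the top strand with its 3' end pointing upstream.
Product length = (reverse-primer end) − (forward-primer start) + 1 = 137 − 87 + 1 = 51 bp.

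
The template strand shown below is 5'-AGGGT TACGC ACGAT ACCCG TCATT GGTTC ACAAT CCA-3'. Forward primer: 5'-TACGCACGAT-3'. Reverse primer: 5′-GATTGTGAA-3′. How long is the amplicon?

31 bp

Forward primer TACGCACGAT is found on the top strand at positions 6–15.
Taking the reverse complement of GATTGTGAA gives TTCACAATC, found at positions 28–36 on the template; the primer anneals here to the top strand with its 3' end pointing upstream.
Product length = (reverse-primer end) − (forward-primer start) + 1 = 36 − 6 + 1 = 31 bp.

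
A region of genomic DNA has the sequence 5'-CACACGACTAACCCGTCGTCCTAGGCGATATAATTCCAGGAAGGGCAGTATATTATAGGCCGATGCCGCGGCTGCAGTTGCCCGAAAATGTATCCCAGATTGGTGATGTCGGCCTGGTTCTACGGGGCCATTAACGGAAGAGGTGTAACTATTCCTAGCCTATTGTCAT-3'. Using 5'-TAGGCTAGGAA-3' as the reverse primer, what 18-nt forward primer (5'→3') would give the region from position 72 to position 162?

The reverse primer's reverse complement TTCCTAGCCTA matches the template at positions 152–162; the product starts at position 72.
The forward primer is identical to the top strand over positions 72–89: CTGCAGTTGCCCGAAAAT.

5'-CTGCAGTTGCCCGAAAAT-3'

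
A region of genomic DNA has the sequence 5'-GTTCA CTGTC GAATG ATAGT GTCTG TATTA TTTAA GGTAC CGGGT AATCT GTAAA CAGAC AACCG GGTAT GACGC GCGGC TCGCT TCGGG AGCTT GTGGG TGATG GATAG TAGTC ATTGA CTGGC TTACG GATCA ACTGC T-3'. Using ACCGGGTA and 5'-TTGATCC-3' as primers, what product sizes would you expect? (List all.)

The forward primer ACCGGGTA matches the top strand at positions 39–46, 62–69.
The reverse primer's reverse complement is GGATCAA, matching at positions 130–136.
Each forward site pairs with the reverse site to give a product ending at position 136: sizes 98, 75 bp.

98 bp, 75 bp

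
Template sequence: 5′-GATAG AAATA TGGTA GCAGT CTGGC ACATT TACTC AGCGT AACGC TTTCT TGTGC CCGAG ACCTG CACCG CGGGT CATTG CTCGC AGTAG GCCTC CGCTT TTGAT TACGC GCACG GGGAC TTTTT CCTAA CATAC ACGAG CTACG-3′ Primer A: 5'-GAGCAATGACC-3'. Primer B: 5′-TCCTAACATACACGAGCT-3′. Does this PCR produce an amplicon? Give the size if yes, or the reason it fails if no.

No product — the primers' 3' ends point away from each other.

Primer A (GAGCAATGACC) has reverse complement GGTCATTGCTC, which matches the top strand at positions 73–83; primer A anneals to the top strand there with its 3' end pointing upstream toward position 73.
Primer B (TCCTAACATACACGAGCT) matches the top strand directly at positions 125–142; it anneals to the bottom strand with its 3' end pointing downstream toward position 142.
The 3' ends diverge (primer A extends toward position 1, primer B toward position 145), so the primers never converge on a shared product.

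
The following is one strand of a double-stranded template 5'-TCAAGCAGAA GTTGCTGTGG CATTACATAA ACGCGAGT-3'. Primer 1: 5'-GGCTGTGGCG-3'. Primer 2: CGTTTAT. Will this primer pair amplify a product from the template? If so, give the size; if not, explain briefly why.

Primer 1 (GGCTGTGGCG) does not match the top strand, and its reverse complement CGCCACAGCC does not match either.
With no annealing site for primer 1, no amplification occurs.

No product — primer 1 has no binding site in the template.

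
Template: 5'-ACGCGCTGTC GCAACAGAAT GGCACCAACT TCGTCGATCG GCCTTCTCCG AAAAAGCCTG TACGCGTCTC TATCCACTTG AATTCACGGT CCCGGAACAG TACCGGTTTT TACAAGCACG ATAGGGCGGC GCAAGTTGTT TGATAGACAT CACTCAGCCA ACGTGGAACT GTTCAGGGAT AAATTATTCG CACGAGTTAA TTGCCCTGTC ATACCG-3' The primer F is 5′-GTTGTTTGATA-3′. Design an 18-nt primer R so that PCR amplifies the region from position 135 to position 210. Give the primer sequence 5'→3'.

The product's 3' end on the top strand is position 210.
The reverse primer anneals to the top strand over positions 193–210, i.e. to CGAGTTAATTGCCCTGTC.
Its sequence written 5'→3' is the reverse complement: GACAGGGCAATTAACTCG.

5'-GACAGGGCAATTAACTCG-3'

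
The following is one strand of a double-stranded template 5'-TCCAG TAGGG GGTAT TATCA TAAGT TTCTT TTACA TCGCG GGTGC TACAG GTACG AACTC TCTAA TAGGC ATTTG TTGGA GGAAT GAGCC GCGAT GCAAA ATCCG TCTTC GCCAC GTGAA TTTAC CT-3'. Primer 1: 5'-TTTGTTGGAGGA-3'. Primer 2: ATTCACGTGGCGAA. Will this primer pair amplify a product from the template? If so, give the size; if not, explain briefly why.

Yes — a 50 bp product.

Primer 1 (TTTGTTGGAGGA) matches the top strand at positions 72–83; it acts as a forward primer.
Primer 2's reverse complement is TTCGCCACGTGAAT, matching the top strand at positions 108–121; it acts as a reverse primer.
The 3' ends face each other across positions 72–121, giving a 50 bp product.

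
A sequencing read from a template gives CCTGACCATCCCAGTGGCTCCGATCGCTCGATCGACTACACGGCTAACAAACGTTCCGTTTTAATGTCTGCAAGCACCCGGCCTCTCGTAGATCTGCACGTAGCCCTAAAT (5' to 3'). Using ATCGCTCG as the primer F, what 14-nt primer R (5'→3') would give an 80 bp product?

5'-TACGTGCAGATCTA-3'

The forward primer binds at positions 23–30, so an 80 bp product ends at position 23 + 80 − 1 = 102.
The reverse primer anneals to the top strand over positions 89–102, i.e. to TAGATCTGCACGTA.
Its sequence written 5'→3' is the reverse complement: TACGTGCAGATCTA.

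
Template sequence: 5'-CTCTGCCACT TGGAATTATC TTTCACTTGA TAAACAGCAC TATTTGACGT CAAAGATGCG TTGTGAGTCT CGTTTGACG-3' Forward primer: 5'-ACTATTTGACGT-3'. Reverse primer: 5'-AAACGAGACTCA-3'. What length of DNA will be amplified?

37 bp

Scanning the template, ACTATTTGACGT occurs at positions 39–50; this primer anneals to the bottom strand there with its 3' end pointing downstream.
Reverse complement of the reverse primer: TGAGTCTCGTTT. This occurs on the top strand at positions 64–75.
The product runs from position 39 to position 75, so its length is 75 − 39 + 1 = 37 bp.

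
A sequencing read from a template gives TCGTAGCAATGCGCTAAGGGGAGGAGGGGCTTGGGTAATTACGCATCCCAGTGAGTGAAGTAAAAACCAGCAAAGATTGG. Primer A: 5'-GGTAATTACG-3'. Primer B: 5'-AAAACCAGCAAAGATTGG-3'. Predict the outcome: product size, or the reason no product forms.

No product — both primers anneal to the same strand and extend in the same direction.

Primer A (GGTAATTACG) matches the top strand at positions 34–43 (3' end points downstream).
Primer B (AAAACCAGCAAAGATTGG) also matches the top strand directly, at positions 63–80 — its reverse complement CCAATCTTTGCTGGTTTT is not present.
Both primers anneal to the bottom strand with 3' ends pointing the same way, so neither can prime synthesis back toward the other.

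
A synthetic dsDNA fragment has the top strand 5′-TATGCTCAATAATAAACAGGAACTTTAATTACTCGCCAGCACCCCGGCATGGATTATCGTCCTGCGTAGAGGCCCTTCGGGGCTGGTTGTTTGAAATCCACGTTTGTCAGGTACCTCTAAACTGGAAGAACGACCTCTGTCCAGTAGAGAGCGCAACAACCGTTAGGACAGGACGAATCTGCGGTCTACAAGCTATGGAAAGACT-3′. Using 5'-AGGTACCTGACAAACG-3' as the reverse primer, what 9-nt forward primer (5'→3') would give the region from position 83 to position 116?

The reverse primer's reverse complement CGTTTGTCAGGTACCT matches the template at positions 101–116; the product starts at position 83.
The forward primer is identical to the top strand over positions 83–91: CTGGTTGTT.

5'-CTGGTTGTT-3'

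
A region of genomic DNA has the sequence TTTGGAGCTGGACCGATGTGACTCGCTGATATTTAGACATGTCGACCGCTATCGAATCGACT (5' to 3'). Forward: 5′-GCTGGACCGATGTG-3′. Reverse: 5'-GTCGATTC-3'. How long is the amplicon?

55 bp

The forward primer matches the template at positions 7–20.
The reverse primer's reverse complement is GAATCGAC, which matches the template at positions 54–61.
Amplicon spans positions 7–61: 55 bp.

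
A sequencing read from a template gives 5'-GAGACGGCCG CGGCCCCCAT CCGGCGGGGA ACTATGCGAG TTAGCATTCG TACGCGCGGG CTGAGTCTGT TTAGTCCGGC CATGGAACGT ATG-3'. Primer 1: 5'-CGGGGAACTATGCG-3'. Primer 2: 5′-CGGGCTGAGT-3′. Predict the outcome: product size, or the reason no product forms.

Primer 1 (CGGGGAACTATGCG) matches the top strand at positions 25–38 (3' end points downstream).
Primer 2 (CGGGCTGAGT) also matches the top strand directly, at positions 57–66 — its reverse complement ACTCAGCCCG is not present.
Both primers anneal to the bottom strand with 3' ends pointing the same way, so neither can prime synthesis back toward the other.

No product — both primers anneal to the same strand and extend in the same direction.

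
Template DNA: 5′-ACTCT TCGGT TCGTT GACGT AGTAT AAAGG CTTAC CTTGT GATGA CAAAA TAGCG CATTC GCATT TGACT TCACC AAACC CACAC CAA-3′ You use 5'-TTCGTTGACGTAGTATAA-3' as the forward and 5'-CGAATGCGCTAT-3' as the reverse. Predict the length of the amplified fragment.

Forward primer TTCGTTGACGTAGTATAA is found on the top strand at positions 10–27.
Taking the reverse complement of CGAATGCGCTAT gives ATAGCGCATTCG, found at positions 50–61 on the template; the primer anneals here to the top strand with its 3' end pointing upstream.
Amplicon spans positions 10–61: 52 bp.

52 bp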